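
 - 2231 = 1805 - 4036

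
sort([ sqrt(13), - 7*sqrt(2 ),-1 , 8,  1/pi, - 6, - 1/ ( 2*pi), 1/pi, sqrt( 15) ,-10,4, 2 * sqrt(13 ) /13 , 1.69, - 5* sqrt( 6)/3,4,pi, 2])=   [ - 10,  -  7*sqrt( 2), - 6,-5*sqrt( 6) /3, - 1 ,-1/(2*pi ),  1/pi,1/pi, 2*sqrt(13)/13, 1.69,2, pi,sqrt(13 ),sqrt( 15), 4,  4, 8]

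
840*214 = 179760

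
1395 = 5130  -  3735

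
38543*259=9982637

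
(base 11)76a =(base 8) 1633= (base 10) 923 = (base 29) 12O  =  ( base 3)1021012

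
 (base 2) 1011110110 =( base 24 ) 17E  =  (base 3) 1001002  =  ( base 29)Q4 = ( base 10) 758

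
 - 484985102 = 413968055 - 898953157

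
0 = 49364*0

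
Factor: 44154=2^1*3^2 *11^1*223^1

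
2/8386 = 1/4193 = 0.00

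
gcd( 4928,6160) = 1232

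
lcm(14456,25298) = 101192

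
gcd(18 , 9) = 9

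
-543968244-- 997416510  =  453448266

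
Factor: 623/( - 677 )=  -7^1 * 89^1*677^( - 1)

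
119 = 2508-2389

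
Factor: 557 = 557^1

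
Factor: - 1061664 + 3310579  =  2248915 = 5^1 * 449783^1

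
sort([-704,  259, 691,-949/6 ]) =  [ - 704,  -  949/6, 259,691 ] 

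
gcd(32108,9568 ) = 92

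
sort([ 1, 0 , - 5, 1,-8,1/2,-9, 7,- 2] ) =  [- 9,-8, - 5, - 2,0, 1/2, 1, 1,7]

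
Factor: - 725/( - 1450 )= 2^(-1 )= 1/2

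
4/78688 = 1/19672 = 0.00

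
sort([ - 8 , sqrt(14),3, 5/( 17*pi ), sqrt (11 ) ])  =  [ - 8, 5/ ( 17*pi), 3,  sqrt( 11 ),sqrt ( 14 ) ] 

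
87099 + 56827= 143926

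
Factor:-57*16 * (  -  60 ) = 2^6*3^2*5^1*19^1 = 54720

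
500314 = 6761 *74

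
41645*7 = 291515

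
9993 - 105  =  9888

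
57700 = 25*2308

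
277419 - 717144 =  - 439725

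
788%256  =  20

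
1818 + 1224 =3042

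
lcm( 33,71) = 2343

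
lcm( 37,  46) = 1702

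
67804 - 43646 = 24158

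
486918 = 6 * 81153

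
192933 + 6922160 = 7115093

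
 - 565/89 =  - 565/89 = - 6.35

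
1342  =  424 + 918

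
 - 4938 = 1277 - 6215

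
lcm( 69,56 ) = 3864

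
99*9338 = 924462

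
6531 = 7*933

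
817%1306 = 817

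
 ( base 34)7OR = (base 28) BB3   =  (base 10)8935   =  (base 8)21347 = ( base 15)29AA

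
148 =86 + 62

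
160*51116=8178560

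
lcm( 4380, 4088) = 61320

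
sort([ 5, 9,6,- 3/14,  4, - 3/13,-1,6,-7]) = [-7,-1,-3/13, - 3/14, 4,5,6,6, 9]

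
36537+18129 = 54666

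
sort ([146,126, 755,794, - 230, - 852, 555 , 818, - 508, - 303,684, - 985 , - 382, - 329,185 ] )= [- 985, - 852,-508, - 382, - 329, - 303, - 230, 126,146, 185  ,  555,684,755, 794,818]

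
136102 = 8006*17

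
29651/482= 29651/482 = 61.52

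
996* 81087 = 80762652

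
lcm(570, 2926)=43890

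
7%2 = 1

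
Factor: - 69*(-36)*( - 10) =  - 24840 = - 2^3*3^3*5^1*23^1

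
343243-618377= - 275134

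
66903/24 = 2787 + 5/8 = 2787.62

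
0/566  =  0 =0.00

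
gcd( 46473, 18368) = 7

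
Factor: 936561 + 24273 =960834  =  2^1*3^1*7^1*22877^1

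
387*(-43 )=-16641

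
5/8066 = 5/8066 = 0.00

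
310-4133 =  - 3823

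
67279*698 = 46960742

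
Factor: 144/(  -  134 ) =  - 2^3 * 3^2 *67^( - 1 ) = - 72/67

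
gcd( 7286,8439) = 1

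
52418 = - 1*( - 52418)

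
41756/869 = 3796/79=48.05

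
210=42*5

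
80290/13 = 80290/13=6176.15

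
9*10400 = 93600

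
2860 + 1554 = 4414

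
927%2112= 927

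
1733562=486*3567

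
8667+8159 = 16826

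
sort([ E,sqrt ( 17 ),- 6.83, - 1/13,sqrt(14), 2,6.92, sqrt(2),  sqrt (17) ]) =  [  -  6.83, - 1/13,sqrt(2),2, E,  sqrt(14), sqrt(17), sqrt(17),6.92]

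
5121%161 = 130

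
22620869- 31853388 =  - 9232519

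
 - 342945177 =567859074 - 910804251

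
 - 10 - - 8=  - 2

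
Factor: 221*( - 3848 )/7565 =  - 2^3*5^( - 1)*13^2 * 37^1*89^( - 1) = - 50024/445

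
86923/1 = 86923=86923.00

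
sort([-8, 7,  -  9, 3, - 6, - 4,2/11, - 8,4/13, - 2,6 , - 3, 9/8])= [ - 9, - 8, - 8, - 6, - 4, - 3, - 2, 2/11,4/13,9/8,  3, 6,  7 ]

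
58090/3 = 19363+1/3= 19363.33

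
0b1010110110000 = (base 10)5552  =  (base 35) 4im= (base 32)5dg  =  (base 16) 15B0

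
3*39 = 117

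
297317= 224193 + 73124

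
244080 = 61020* 4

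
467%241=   226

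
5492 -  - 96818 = 102310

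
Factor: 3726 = 2^1*3^4*23^1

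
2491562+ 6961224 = 9452786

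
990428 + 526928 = 1517356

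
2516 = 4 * 629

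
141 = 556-415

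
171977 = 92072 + 79905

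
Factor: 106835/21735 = 3^( - 3 )*7^( - 1)*929^1 = 929/189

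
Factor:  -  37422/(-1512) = 99/4 = 2^( - 2)*3^2* 11^1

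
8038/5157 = 8038/5157 = 1.56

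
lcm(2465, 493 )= 2465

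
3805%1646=513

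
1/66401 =1/66401 = 0.00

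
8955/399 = 2985/133 = 22.44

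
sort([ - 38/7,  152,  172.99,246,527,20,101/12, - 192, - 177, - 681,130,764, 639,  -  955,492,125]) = [-955, - 681, - 192,  -  177, - 38/7,101/12,20, 125, 130,152,172.99,  246, 492,527,639,764 ]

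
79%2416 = 79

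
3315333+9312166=12627499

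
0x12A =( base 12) 20a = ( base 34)8q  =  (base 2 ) 100101010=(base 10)298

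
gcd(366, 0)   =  366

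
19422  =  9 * 2158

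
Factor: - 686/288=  - 2^(-4)*3^ ( - 2)*7^3=- 343/144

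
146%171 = 146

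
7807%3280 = 1247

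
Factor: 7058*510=2^2*3^1*5^1*17^1*3529^1= 3599580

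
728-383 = 345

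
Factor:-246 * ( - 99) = 24354 = 2^1*3^3* 11^1*41^1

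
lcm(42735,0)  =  0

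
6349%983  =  451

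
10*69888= 698880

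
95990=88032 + 7958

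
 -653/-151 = 653/151 = 4.32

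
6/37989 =2/12663 = 0.00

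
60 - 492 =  - 432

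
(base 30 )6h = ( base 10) 197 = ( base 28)71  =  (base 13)122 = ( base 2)11000101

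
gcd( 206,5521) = 1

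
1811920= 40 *45298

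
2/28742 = 1/14371 = 0.00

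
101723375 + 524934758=626658133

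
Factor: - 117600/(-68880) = 70/41 = 2^1*5^1*7^1* 41^( - 1)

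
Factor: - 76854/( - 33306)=12809/5551=7^ (- 1)*13^ (  -  1)*61^( - 1 )*12809^1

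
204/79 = 2 + 46/79 = 2.58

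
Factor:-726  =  -2^1 * 3^1*11^2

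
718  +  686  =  1404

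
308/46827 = 28/4257 = 0.01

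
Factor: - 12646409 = -41^1 * 167^1*1847^1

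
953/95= 953/95 = 10.03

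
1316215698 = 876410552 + 439805146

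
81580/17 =4798 + 14/17 = 4798.82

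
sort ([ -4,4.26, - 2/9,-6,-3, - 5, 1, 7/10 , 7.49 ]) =[ - 6, - 5,-4, - 3,-2/9, 7/10,1,4.26, 7.49]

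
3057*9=27513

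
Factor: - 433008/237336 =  - 2^1*  3^1*11^( - 1)*29^( - 1 ) * 97^1 = - 582/319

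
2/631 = 2/631=0.00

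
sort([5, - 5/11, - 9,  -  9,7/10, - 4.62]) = [ - 9, - 9, - 4.62,  -  5/11,7/10,5 ] 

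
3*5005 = 15015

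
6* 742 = 4452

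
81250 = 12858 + 68392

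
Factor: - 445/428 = -2^( - 2)*5^1*89^1*107^( - 1)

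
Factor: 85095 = 3^2 * 5^1*31^1 * 61^1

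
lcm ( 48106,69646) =4666282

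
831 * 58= 48198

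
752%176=48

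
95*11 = 1045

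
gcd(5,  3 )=1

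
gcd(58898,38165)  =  1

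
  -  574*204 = -117096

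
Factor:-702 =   -  2^1*3^3*13^1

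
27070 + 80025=107095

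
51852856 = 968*53567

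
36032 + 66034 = 102066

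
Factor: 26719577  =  41^1*651697^1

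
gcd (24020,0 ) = 24020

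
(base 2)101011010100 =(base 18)8A0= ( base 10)2772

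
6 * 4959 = 29754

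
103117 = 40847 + 62270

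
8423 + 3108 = 11531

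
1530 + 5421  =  6951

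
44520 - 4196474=  -  4151954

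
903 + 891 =1794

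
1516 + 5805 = 7321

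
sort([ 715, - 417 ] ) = [ - 417, 715 ]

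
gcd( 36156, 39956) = 4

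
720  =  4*180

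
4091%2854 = 1237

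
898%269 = 91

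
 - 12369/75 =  - 165 + 2/25 = - 164.92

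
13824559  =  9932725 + 3891834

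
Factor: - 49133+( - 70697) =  - 119830 = -  2^1 * 5^1*23^1 * 521^1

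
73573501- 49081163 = 24492338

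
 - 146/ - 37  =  3+ 35/37  =  3.95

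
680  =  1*680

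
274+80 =354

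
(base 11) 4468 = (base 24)a52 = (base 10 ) 5882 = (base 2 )1011011111010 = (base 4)1123322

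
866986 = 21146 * 41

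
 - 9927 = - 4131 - 5796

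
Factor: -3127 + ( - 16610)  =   - 3^3*17^1 * 43^1 =- 19737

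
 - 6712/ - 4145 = 1 + 2567/4145 = 1.62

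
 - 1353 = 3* ( - 451)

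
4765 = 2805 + 1960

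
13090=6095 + 6995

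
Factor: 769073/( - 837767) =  - 7^ ( - 1)*19^( - 1)*6299^ ( - 1 )*769073^1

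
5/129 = 5/129 = 0.04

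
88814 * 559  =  49647026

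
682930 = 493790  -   - 189140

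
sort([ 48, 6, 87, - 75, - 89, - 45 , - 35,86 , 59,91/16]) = [  -  89, - 75, - 45, - 35,91/16,  6,48,59,86,87 ]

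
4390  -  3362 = 1028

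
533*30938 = 16489954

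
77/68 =1 + 9/68 = 1.13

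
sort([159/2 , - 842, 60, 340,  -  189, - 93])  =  [- 842, - 189, - 93,60, 159/2, 340 ]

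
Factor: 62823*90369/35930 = 5677251687/35930 = 2^( - 1 ) * 3^4*5^( -1) * 43^1*487^1*3347^1*3593^ ( - 1)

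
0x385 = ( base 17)320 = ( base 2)1110000101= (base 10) 901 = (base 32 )S5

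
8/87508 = 2/21877 = 0.00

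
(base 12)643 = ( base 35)Q5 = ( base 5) 12130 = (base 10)915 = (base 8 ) 1623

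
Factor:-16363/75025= - 5^ ( - 2)*3001^( - 1 )*16363^1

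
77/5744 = 77/5744  =  0.01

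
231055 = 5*46211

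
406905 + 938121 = 1345026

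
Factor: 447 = 3^1*149^1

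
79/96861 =79/96861 = 0.00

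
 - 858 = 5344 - 6202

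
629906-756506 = - 126600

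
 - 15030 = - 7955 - 7075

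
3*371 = 1113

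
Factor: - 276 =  - 2^2 * 3^1 *23^1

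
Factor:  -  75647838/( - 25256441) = 2^1 * 3^1*17^( - 1) * 137^1*13147^1*212239^( - 1) = 10806834/3608063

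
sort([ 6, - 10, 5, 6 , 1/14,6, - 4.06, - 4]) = [ - 10, - 4.06, - 4,1/14,5 , 6, 6, 6]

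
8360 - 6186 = 2174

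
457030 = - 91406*( - 5 ) 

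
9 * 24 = 216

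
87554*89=7792306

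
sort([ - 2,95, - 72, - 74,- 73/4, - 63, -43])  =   [ - 74, - 72, - 63, - 43, - 73/4,-2, 95]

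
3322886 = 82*40523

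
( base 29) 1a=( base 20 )1j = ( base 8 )47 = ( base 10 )39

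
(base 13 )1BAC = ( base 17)E8G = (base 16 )1066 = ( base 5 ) 113243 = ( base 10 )4198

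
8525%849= 35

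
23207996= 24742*938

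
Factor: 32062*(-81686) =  - 2^2 * 11^1*17^1*23^1*41^1*47^1*79^1  =  - 2619016532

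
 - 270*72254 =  - 19508580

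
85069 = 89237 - 4168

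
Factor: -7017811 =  - 31^1*226381^1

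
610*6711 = 4093710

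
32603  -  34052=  - 1449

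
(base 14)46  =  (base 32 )1U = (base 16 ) 3E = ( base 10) 62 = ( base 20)32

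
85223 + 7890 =93113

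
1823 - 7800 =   -  5977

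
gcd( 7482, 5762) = 86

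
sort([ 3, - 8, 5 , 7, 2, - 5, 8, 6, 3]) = [ - 8, - 5, 2, 3,3, 5,6, 7,8]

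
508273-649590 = - 141317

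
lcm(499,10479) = 10479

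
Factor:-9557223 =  - 3^1*13^1 * 41^1*43^1*139^1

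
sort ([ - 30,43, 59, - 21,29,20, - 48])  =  [-48, - 30, - 21 , 20, 29, 43, 59] 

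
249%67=48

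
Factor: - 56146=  - 2^1*67^1*419^1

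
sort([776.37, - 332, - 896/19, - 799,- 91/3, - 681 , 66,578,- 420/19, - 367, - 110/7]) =[ - 799, - 681, - 367, - 332, - 896/19, - 91/3,- 420/19,  -  110/7, 66, 578,776.37 ] 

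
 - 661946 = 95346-757292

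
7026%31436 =7026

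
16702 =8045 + 8657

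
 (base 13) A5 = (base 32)47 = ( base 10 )135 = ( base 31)4b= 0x87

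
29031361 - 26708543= 2322818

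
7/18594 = 7/18594  =  0.00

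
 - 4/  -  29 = 4/29 = 0.14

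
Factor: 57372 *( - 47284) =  - 2712777648 = - 2^4*3^1*7^1*683^1*11821^1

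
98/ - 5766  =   - 49/2883 = - 0.02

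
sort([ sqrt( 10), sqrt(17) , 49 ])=[ sqrt( 10) , sqrt(  17),49]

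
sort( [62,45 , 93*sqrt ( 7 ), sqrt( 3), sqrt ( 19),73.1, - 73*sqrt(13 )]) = [ - 73*sqrt ( 13 ),sqrt ( 3),  sqrt(  19),45,62 , 73.1,93*sqrt(7 )]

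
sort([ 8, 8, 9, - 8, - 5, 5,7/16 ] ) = [-8, -5, 7/16, 5,8,8, 9 ] 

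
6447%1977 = 516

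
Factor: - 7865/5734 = - 2^(  -  1)*5^1*11^2*13^1* 47^( - 1 )*61^( - 1 )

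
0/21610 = 0 = 0.00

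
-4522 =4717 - 9239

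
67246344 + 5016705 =72263049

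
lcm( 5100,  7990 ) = 239700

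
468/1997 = 468/1997 = 0.23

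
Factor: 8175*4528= 37016400 = 2^4 * 3^1 * 5^2*109^1*283^1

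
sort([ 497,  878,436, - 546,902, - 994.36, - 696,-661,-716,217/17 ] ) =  [-994.36, - 716, - 696 , - 661, - 546 , 217/17 , 436,497, 878, 902] 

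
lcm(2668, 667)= 2668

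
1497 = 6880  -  5383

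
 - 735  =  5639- 6374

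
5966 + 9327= 15293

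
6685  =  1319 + 5366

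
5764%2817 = 130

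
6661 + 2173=8834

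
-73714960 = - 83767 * 880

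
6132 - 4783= 1349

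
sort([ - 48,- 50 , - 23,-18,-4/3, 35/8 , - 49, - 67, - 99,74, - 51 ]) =[ - 99, - 67, - 51, - 50,-49, - 48, - 23,-18, - 4/3, 35/8 , 74]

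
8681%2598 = 887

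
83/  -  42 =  - 83/42  =  - 1.98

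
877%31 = 9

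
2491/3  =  830 + 1/3 = 830.33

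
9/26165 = 9/26165 = 0.00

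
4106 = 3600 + 506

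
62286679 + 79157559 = 141444238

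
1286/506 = 2 + 137/253 = 2.54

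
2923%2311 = 612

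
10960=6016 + 4944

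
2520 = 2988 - 468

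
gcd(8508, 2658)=6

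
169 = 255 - 86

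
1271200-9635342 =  - 8364142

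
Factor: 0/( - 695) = 0^1 =0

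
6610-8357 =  - 1747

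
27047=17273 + 9774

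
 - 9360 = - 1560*6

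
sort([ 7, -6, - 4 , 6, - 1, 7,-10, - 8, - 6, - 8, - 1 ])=[ - 10, - 8, - 8 , - 6 , - 6, - 4, - 1, - 1, 6,7 , 7 ] 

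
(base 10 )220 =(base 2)11011100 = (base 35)6A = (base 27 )84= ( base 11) 190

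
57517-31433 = 26084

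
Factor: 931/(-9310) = -2^(  -  1)*5^( -1) = - 1/10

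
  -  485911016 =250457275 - 736368291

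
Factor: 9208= 2^3*1151^1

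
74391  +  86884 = 161275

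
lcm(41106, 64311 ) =3987282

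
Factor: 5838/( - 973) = -6  =  - 2^1*3^1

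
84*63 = 5292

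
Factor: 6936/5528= 867/691  =  3^1*17^2*691^( - 1 )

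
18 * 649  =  11682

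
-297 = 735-1032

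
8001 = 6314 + 1687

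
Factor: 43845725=5^2*7^1 *11^1 * 22777^1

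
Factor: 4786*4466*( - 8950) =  - 191299770200=- 2^3*5^2*7^1*11^1 * 29^1*179^1*2393^1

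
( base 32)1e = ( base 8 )56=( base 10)46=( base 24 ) 1m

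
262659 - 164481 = 98178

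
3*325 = 975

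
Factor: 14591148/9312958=7295574/4656479 =2^1*3^1*11^2*13^1*31^ (-1)*773^1*150209^( - 1 )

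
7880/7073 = 7880/7073=1.11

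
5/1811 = 5/1811 = 0.00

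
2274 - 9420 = - 7146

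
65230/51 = 1279+1/51 = 1279.02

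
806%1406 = 806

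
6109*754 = 4606186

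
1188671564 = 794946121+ 393725443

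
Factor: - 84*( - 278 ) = 23352 = 2^3*3^1*7^1 * 139^1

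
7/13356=1/1908 = 0.00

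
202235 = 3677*55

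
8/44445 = 8/44445 = 0.00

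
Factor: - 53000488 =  - 2^3*6625061^1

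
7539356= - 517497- - 8056853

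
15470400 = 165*93760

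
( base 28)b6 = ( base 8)472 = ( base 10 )314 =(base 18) h8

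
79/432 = 79/432  =  0.18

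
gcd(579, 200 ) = 1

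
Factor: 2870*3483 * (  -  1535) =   -  15344182350=-2^1*3^4*5^2 * 7^1 * 41^1*43^1*307^1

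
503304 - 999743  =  - 496439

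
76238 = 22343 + 53895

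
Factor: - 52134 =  -2^1*3^1*8689^1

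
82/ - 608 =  - 41/304 = - 0.13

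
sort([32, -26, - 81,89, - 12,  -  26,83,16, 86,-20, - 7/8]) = [ - 81, - 26, - 26,-20, - 12,- 7/8,16,  32,83,86, 89 ]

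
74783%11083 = 8285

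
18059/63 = 18059/63 = 286.65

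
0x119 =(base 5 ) 2111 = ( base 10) 281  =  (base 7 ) 551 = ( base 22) CH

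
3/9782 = 3/9782 = 0.00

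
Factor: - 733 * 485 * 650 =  - 231078250= - 2^1*5^3  *  13^1*97^1*733^1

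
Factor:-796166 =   -  2^1*7^1 * 29^1*37^1 * 53^1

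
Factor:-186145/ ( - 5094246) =2^(-1)*3^( - 1)* 5^1*59^1*97^(-1)*631^1  *8753^(- 1 ) 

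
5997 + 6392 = 12389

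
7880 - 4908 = 2972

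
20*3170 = 63400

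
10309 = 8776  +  1533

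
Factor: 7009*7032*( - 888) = -2^6*3^2 * 37^1*43^1*163^1*293^1 = - 43767111744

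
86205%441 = 210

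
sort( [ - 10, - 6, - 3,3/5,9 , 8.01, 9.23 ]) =[-10,-6, - 3,3/5  ,  8.01,9,9.23] 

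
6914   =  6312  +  602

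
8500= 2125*4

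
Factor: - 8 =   -  2^3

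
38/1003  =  38/1003 =0.04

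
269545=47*5735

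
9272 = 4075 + 5197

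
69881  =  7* 9983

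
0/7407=0 = 0.00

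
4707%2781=1926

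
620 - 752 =-132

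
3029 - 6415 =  - 3386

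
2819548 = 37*76204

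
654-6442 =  - 5788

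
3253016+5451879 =8704895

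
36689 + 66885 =103574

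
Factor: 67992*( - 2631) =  - 2^3 * 3^2 * 877^1*2833^1 = -178886952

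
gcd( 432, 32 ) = 16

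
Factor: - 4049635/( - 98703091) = 5^1*419^1* 1933^1*98703091^( - 1)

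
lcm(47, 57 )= 2679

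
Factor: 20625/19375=3^1*11^1 * 31^( - 1 ) = 33/31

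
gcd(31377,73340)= 1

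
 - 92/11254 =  - 1+5581/5627 = -0.01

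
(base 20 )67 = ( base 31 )43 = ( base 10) 127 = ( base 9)151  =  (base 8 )177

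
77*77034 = 5931618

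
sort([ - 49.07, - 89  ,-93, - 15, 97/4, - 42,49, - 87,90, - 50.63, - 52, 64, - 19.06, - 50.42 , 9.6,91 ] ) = [ - 93, - 89, - 87, - 52, - 50.63, - 50.42, - 49.07, - 42, - 19.06 , - 15, 9.6,97/4 , 49,64, 90 , 91 ]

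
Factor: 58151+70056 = 128207 = 41^1*53^1*59^1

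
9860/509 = 19 +189/509 = 19.37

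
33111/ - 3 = -11037/1  =  -11037.00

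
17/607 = 17/607  =  0.03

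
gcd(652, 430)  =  2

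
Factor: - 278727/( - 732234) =2^(  -  1)*53^1*1753^1*122039^( - 1 )  =  92909/244078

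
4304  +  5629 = 9933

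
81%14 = 11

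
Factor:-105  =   - 3^1*5^1 * 7^1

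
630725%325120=305605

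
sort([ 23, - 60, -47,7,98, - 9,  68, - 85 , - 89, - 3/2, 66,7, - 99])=[ - 99,- 89, - 85, - 60, - 47, - 9, - 3/2 , 7,7 , 23,66,68,98]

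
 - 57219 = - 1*57219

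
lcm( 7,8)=56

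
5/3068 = 5/3068 = 0.00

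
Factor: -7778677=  - 83^1 * 93719^1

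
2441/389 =6+107/389  =  6.28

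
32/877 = 32/877=0.04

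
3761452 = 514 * 7318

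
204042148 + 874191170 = 1078233318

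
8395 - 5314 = 3081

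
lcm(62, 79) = 4898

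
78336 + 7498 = 85834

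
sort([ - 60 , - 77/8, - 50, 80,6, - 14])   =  [ - 60, - 50,-14, - 77/8,  6,80 ]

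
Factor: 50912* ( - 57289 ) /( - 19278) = 1458348784/9639 = 2^4 *3^( - 4 ) * 7^( - 1)*17^( - 1)*37^1 * 43^1* 59^1*971^1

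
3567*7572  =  27009324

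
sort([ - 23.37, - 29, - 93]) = [  -  93,  -  29,-23.37]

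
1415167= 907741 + 507426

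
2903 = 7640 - 4737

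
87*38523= 3351501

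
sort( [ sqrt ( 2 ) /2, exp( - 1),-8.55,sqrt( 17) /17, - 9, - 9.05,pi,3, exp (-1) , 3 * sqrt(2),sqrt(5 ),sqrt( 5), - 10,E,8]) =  [ - 10, - 9.05, - 9,-8.55,  sqrt( 17)/17,exp ( - 1),exp(-1 ),sqrt(2)/2, sqrt( 5), sqrt(5),E, 3,pi, 3*sqrt(2),8]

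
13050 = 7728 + 5322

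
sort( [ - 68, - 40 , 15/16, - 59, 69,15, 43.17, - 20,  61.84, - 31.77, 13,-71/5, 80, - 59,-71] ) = [ - 71,  -  68, -59, - 59, - 40, -31.77, - 20 ,  -  71/5 , 15/16, 13, 15, 43.17,61.84, 69,80] 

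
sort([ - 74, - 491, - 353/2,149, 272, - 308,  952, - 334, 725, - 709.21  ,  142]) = [ -709.21, - 491, - 334 , - 308,-353/2, - 74,  142,  149, 272,725,952 ]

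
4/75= 4/75  =  0.05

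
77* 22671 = 1745667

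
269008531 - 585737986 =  - 316729455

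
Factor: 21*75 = 1575 = 3^2*5^2*7^1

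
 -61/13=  - 5+ 4/13 = - 4.69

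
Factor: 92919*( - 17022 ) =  -1581667218 = - 2^1* 3^2*47^1*659^1*2837^1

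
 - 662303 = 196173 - 858476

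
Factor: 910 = 2^1*5^1 * 7^1*13^1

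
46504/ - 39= - 1193 + 23/39=- 1192.41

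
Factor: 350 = 2^1*5^2*7^1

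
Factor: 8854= 2^1*19^1*233^1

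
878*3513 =3084414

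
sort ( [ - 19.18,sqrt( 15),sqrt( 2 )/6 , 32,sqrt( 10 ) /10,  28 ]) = [ - 19.18, sqrt ( 2)/6,sqrt( 10)/10,sqrt ( 15), 28, 32 ]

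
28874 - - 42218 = 71092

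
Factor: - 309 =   -  3^1*103^1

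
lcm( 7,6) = 42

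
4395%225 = 120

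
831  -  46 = 785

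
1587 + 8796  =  10383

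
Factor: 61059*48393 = 3^3 * 19^1*283^1*20353^1 = 2954828187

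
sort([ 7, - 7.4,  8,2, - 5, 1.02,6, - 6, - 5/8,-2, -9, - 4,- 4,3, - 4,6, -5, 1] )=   [ - 9, - 7.4, - 6, - 5,-5 ,- 4, - 4, - 4, - 2, - 5/8,  1, 1.02, 2, 3,6,6,7, 8]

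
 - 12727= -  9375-3352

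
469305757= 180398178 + 288907579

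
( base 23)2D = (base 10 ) 59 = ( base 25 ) 29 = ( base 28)23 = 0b111011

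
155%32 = 27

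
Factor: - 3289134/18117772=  - 2^(- 1 )*3^1*1063^(-1)*4261^(-1) * 548189^1= -1644567/9058886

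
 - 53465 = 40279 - 93744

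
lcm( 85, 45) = 765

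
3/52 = 3/52 = 0.06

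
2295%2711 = 2295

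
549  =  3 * 183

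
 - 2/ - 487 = 2/487 = 0.00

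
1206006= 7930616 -6724610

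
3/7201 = 3/7201 = 0.00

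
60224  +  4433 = 64657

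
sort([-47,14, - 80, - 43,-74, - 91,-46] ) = [  -  91,-80,-74, - 47, - 46, - 43,14 ] 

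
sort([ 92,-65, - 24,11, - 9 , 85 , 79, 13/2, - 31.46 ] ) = [  -  65, - 31.46, - 24, - 9, 13/2,11, 79,85 , 92 ]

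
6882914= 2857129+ 4025785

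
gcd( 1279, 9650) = 1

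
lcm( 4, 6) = 12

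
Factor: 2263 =31^1*73^1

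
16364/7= 2337 + 5/7 = 2337.71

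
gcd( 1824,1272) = 24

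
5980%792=436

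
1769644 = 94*18826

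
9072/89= 9072/89 = 101.93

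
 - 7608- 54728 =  - 62336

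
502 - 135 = 367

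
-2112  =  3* (-704)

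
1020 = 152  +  868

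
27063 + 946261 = 973324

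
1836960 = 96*19135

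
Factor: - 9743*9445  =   - 5^1*1889^1*  9743^1 = - 92022635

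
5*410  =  2050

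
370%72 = 10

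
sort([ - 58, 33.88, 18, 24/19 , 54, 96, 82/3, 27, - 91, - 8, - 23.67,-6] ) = [- 91, - 58, -23.67,  -  8 , - 6, 24/19,18,27,82/3, 33.88,54,  96] 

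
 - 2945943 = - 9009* 327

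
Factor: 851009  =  851009^1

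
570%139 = 14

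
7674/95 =80+ 74/95  =  80.78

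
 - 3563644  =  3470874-7034518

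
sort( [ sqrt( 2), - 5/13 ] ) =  [-5/13, sqrt( 2) ] 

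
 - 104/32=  - 4+3/4 = - 3.25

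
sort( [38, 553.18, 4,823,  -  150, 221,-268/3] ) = [  -  150,- 268/3, 4, 38, 221, 553.18,823 ]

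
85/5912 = 85/5912 = 0.01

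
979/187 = 89/17 = 5.24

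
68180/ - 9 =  - 68180/9 = -7575.56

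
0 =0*(-904 )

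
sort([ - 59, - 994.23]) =[  -  994.23,-59 ]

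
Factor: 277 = 277^1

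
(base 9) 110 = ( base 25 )3F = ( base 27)39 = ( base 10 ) 90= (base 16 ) 5A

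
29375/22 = 1335 + 5/22 = 1335.23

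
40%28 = 12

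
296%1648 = 296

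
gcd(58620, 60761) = 1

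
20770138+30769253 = 51539391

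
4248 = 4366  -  118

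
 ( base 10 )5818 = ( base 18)HH4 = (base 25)97i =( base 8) 13272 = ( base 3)21222111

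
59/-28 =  - 3 + 25/28 = -2.11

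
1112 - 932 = 180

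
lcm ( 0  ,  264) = 0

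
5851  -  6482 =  - 631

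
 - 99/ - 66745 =99/66745  =  0.00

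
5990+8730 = 14720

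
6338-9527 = -3189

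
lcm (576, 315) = 20160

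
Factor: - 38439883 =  - 1039^1*36997^1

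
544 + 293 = 837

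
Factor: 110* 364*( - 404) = -16176160 = -2^5*5^1 * 7^1*11^1*13^1 * 101^1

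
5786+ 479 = 6265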